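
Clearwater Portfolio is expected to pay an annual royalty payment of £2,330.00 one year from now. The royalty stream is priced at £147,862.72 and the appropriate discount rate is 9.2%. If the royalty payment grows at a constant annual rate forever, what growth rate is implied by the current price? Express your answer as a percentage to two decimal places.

7.62%

P = D₁/(r−g) ⇒ g = r − D₁/P = 0.092 − £2,330.00/£147,862.72 = 0.076242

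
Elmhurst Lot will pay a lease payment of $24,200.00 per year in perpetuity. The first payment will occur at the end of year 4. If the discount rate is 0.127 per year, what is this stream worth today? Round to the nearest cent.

Value at end of year 3: C / r = $24,200.00 / 0.127 = $190,551.1811
Discount to today: PV = $190,551.1811 / (1 + 0.127)^3 = $190,551.1811 / 1.431435 = $133,118.95

$133118.95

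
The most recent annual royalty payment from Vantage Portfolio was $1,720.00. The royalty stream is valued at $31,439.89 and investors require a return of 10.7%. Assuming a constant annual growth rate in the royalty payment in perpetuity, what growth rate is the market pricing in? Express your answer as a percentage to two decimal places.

P = D₀(1+g)/(r−g) ⇒ P(r−g) = D₀(1+g) ⇒ g(P+D₀) = P·r − D₀
g = (P·r − D₀)/(P + D₀) = ($31,439.89×0.107 − $1,720.00) / ($31,439.89 + $1,720.00) = 0.049580

4.96%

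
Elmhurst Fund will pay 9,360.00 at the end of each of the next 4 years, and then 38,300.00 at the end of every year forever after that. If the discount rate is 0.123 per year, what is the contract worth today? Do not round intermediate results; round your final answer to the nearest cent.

PV of 4-year annuity: 9,360.00 × [1 − (1+0.123)^−4] / 0.123 = 28250.89155
Perpetuity value at year 4: 38,300.00 / 0.123 = 311382.11382
PV of perpetuity: 311382.11382 / (1+0.123)^4 = 195782.84606
Total PV = 28250.89155 + 195782.84606 = 224033.73761

224033.74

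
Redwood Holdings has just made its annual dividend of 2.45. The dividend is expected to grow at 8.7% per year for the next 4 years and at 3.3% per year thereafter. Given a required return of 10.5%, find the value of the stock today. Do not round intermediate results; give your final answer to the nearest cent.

42.32

D_1 = 2.66315
D_2 = 2.89484
D_3 = 3.14670
D_4 = 3.42046
Terminal value at year 4: TV = D_4×(1+g_2)/(r−g_2) = 3.53333/0.072 = 49.07407
P_0 = D_1/(1+r)^1 + D_2/(1+r)^2 + D_3/(1+r)^3 + D_4/(1+r)^4 + TV/(1+r)^4
    = 2.41009 + 2.37083 + 2.33221 + 2.29422 + 32.91569 = 42.32304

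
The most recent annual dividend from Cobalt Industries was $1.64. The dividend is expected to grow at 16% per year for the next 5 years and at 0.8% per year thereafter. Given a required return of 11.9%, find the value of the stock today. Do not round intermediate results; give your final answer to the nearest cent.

$26.98

D_1 = 1.90240
D_2 = 2.20678
D_3 = 2.55987
D_4 = 2.96945
D_5 = 3.44456
Terminal value at year 5: TV = D_5×(1+g_2)/(r−g_2) = 3.47212/0.111 = 31.28033
P_0 = D_1/(1+r)^1 + D_2/(1+r)^2 + D_3/(1+r)^3 + D_4/(1+r)^4 + D_5/(1+r)^5 + TV/(1+r)^5
    = 1.70009 + 1.76238 + 1.82695 + 1.89389 + 1.96329 + 17.82875 = 26.97535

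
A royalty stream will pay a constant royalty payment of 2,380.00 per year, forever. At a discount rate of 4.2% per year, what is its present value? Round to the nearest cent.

56666.67

Level perpetuity: PV = C / r = 2,380.00 / 0.042 = 56,666.67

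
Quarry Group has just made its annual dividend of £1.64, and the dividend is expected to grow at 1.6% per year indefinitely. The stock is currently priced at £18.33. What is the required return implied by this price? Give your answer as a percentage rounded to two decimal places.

D₁ = £1.64 × 1.016 = £1.6662
P = D₁/(r − g) ⇒ r = D₁/P + g = £1.6662/£18.33 + 0.016 = 0.090902 + 0.016 = 0.106902

10.69%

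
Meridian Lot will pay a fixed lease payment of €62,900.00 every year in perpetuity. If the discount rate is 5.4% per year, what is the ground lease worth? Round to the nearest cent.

€1164814.81

Level perpetuity: PV = C / r = €62,900.00 / 0.054 = €1,164,814.81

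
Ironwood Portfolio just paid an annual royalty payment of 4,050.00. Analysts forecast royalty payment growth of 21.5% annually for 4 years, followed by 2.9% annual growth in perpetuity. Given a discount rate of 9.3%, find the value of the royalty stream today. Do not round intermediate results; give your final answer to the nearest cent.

D_1 = 4920.75000
D_2 = 5978.71125
D_3 = 7264.13417
D_4 = 8825.92302
Terminal value at year 4: TV = D_4×(1+g_2)/(r−g_2) = 9081.87478/0.064 = 141904.29348
P_0 = D_1/(1+r)^1 + D_2/(1+r)^2 + D_3/(1+r)^3 + D_4/(1+r)^4 + TV/(1+r)^4
    = 4502.05855 + 5004.57561 + 5563.18332 + 6184.14248 + 99429.41585 = 120683.37582

120683.38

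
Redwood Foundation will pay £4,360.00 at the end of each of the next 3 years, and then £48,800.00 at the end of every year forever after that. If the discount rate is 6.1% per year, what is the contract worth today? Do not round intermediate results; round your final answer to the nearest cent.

PV of 3-year annuity: £4,360.00 × [1 − (1+0.061)^−3] / 0.061 = 11632.80317
Perpetuity value at year 3: £48,800.00 / 0.061 = 800000.00000
PV of perpetuity: 800000.00000 / (1+0.061)^3 = 669797.98284
Total PV = 11632.80317 + 669797.98284 = 681430.78601

£681430.79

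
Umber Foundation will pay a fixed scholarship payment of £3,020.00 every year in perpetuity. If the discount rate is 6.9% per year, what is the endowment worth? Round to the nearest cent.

Level perpetuity: PV = C / r = £3,020.00 / 0.069 = £43,768.12

£43768.12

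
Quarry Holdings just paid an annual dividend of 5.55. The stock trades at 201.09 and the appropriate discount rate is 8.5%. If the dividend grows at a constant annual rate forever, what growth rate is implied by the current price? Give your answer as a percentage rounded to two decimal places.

P = D₀(1+g)/(r−g) ⇒ P(r−g) = D₀(1+g) ⇒ g(P+D₀) = P·r − D₀
g = (P·r − D₀)/(P + D₀) = (201.09×0.085 − 5.55) / (201.09 + 5.55) = 0.055859

5.59%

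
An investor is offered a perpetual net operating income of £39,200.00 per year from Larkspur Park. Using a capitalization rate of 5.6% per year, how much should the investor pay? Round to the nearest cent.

Level perpetuity: PV = C / r = £39,200.00 / 0.056 = £700,000.00

£700000.00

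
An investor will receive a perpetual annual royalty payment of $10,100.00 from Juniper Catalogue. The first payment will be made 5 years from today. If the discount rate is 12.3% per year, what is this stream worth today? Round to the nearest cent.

Value at end of year 4: C / r = $10,100.00 / 0.123 = $82,113.8211
Discount to today: PV = $82,113.8211 / (1 + 0.123)^4 = $82,113.8211 / 1.590446 = $51,629.42

$51629.42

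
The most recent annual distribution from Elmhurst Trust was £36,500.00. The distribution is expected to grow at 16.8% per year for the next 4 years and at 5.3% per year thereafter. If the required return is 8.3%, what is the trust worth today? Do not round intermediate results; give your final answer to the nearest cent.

£1910220.60

D_1 = 42632.00000
D_2 = 49794.17600
D_3 = 58159.59757
D_4 = 67930.40996
Terminal value at year 4: TV = D_4×(1+g_2)/(r−g_2) = 71530.72169/0.03 = 2384357.38958
P_0 = D_1/(1+r)^1 + D_2/(1+r)^2 + D_3/(1+r)^3 + D_4/(1+r)^4 + TV/(1+r)^4
    = 39364.72761 + 42454.29533 + 45786.34991 + 49379.92308 + 1733235.30000 = 1910220.59593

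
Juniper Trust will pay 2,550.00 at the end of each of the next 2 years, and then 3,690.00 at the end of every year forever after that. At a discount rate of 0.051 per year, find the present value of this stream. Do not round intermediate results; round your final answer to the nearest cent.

PV of 2-year annuity: 2,550.00 × [1 − (1+0.051)^−2] / 0.051 = 4734.78659
Perpetuity value at year 2: 3,690.00 / 0.051 = 72352.94118
PV of perpetuity: 72352.94118 / (1+0.051)^2 = 65501.42647
Total PV = 4734.78659 + 65501.42647 = 70236.21305

70236.21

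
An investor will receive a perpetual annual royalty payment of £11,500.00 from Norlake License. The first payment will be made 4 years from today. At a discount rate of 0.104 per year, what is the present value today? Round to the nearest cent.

£82178.32

Value at end of year 3: C / r = £11,500.00 / 0.104 = £110,576.9231
Discount to today: PV = £110,576.9231 / (1 + 0.104)^3 = £110,576.9231 / 1.345573 = £82,178.32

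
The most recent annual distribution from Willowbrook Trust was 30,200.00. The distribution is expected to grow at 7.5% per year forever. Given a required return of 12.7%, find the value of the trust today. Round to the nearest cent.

624326.92

D₁ = D₀ × (1 + g) = 30,200.00 × 1.075 = 32,465.0000
Growing perpetuity: P = D₁ / (r − g) = 32,465.0000 / (0.127 − 0.075) = 624,326.92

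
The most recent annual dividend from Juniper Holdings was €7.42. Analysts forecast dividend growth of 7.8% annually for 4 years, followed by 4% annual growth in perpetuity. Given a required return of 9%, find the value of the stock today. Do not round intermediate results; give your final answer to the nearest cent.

D_1 = 7.99876
D_2 = 8.62266
D_3 = 9.29523
D_4 = 10.02026
Terminal value at year 4: TV = D_4×(1+g_2)/(r−g_2) = 10.42107/0.05 = 208.42139
P_0 = D_1/(1+r)^1 + D_2/(1+r)^2 + D_3/(1+r)^3 + D_4/(1+r)^4 + TV/(1+r)^4
    = 7.33831 + 7.25752 + 7.17762 + 7.09860 + 147.65097 = 176.52303

€176.52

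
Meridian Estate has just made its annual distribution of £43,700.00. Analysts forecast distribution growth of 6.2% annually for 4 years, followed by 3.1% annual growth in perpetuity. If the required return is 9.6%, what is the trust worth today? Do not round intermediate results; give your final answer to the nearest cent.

D_1 = 46409.40000
D_2 = 49286.78280
D_3 = 52342.56333
D_4 = 55587.80226
Terminal value at year 4: TV = D_4×(1+g_2)/(r−g_2) = 57311.02413/0.065 = 881708.06354
P_0 = D_1/(1+r)^1 + D_2/(1+r)^2 + D_3/(1+r)^3 + D_4/(1+r)^4 + TV/(1+r)^4
    = 42344.34307 + 41030.74118 + 39757.88972 + 38524.52453 + 611058.22755 = 772715.72605

£772715.73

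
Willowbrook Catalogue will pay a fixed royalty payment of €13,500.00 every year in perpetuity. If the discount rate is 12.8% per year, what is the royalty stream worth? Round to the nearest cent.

€105468.75

Level perpetuity: PV = C / r = €13,500.00 / 0.128 = €105,468.75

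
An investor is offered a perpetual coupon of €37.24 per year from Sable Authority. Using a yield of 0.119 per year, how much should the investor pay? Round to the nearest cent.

€312.94

Level perpetuity: PV = C / r = €37.24 / 0.119 = €312.94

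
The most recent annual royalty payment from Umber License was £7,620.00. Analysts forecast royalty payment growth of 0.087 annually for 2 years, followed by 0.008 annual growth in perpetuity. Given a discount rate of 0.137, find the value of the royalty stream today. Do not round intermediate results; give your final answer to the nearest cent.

£68670.14

D_1 = 8282.94000
D_2 = 9003.55578
Terminal value at year 2: TV = D_2×(1+g_2)/(r−g_2) = 9075.58423/0.129 = 70353.36609
P_0 = D_1/(1+r)^1 + D_2/(1+r)^2 + TV/(1+r)^2
    = 7284.90765 + 6964.55111 + 54420.67848 = 68670.13724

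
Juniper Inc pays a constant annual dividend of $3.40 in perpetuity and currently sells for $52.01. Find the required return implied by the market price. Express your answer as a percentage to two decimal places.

P = C/r ⇒ r = C/P = $3.40/$52.01 = 0.065372

6.54%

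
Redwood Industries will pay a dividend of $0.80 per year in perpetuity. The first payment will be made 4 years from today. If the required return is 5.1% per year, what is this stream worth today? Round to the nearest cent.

Value at end of year 3: C / r = $0.80 / 0.051 = $15.6863
Discount to today: PV = $15.6863 / (1 + 0.051)^3 = $15.6863 / 1.160936 = $13.51

$13.51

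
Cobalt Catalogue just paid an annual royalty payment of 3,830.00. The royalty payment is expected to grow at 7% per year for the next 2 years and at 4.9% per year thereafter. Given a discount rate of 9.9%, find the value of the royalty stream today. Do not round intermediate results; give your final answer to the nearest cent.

83528.15

D_1 = 4098.10000
D_2 = 4384.96700
Terminal value at year 2: TV = D_2×(1+g_2)/(r−g_2) = 4599.83038/0.05 = 91996.60766
P_0 = D_1/(1+r)^1 + D_2/(1+r)^2 + TV/(1+r)^2
    = 3728.93540 + 3630.53765 + 76168.67982 = 83528.15287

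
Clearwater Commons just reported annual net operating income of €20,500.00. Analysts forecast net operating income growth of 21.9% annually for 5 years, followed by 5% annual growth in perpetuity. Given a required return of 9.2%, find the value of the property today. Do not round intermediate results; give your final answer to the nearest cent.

€1032695.47

D_1 = 24989.50000
D_2 = 30462.20050
D_3 = 37133.42241
D_4 = 45265.64192
D_5 = 55178.81750
Terminal value at year 5: TV = D_5×(1+g_2)/(r−g_2) = 57937.75837/0.042 = 1379470.43743
P_0 = D_1/(1+r)^1 + D_2/(1+r)^2 + D_3/(1+r)^3 + D_4/(1+r)^4 + D_5/(1+r)^5 + TV/(1+r)^5
    = 22884.15751 + 25545.59341 + 28516.55528 + 31833.04111 + 35535.23545 + 888380.88617 = 1032695.46892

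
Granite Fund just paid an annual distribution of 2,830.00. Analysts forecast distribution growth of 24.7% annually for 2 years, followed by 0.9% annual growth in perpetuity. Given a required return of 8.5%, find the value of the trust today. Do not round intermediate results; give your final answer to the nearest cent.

56619.94

D_1 = 3529.01000
D_2 = 4400.67547
Terminal value at year 2: TV = D_2×(1+g_2)/(r−g_2) = 4440.28155/0.076 = 58424.75723
P_0 = D_1/(1+r)^1 + D_2/(1+r)^2 + TV/(1+r)^2
    = 3252.54378 + 3738.17704 + 49629.21891 = 56619.93973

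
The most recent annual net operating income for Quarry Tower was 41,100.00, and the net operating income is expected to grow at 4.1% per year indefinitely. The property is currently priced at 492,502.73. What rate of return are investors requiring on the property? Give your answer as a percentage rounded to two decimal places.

12.79%

D₁ = 41,100.00 × 1.041 = 42,785.1000
P = D₁/(r − g) ⇒ r = D₁/P + g = 42,785.1000/492,502.73 + 0.041 = 0.086873 + 0.041 = 0.127873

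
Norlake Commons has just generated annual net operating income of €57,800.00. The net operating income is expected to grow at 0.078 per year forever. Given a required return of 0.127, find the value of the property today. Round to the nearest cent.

€1271600.00

D₁ = D₀ × (1 + g) = €57,800.00 × 1.078 = €62,308.4000
Growing perpetuity: P = D₁ / (r − g) = €62,308.4000 / (0.127 − 0.078) = €1,271,600.00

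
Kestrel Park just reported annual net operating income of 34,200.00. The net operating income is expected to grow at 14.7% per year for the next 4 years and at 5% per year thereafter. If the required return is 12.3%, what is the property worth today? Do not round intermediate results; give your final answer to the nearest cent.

679603.79

D_1 = 39227.40000
D_2 = 44993.82780
D_3 = 51607.92049
D_4 = 59194.28480
Terminal value at year 4: TV = D_4×(1+g_2)/(r−g_2) = 62153.99904/0.073 = 851424.64436
P_0 = D_1/(1+r)^1 + D_2/(1+r)^2 + D_3/(1+r)^3 + D_4/(1+r)^4 + TV/(1+r)^4
    = 34930.89938 + 35677.41904 + 36439.89282 + 37218.66168 + 535336.91462 = 679603.78754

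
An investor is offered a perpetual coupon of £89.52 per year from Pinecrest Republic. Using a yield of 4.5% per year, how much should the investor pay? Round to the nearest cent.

£1989.33

Level perpetuity: PV = C / r = £89.52 / 0.045 = £1,989.33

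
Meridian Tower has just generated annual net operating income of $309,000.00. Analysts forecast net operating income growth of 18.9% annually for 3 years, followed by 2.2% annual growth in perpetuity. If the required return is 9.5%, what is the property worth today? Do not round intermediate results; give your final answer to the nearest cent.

D_1 = 367401.00000
D_2 = 436839.78900
D_3 = 519402.50912
Terminal value at year 3: TV = D_3×(1+g_2)/(r−g_2) = 530829.36432/0.073 = 7271635.12769
P_0 = D_1/(1+r)^1 + D_2/(1+r)^2 + D_3/(1+r)^3 + TV/(1+r)^3
    = 335526.02740 + 364329.17495 + 395604.92148 + 5538468.90073 = 6633929.02456

$6633929.02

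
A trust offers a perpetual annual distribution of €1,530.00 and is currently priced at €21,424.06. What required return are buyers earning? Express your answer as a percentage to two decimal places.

P = C/r ⇒ r = C/P = €1,530.00/€21,424.06 = 0.071415

7.14%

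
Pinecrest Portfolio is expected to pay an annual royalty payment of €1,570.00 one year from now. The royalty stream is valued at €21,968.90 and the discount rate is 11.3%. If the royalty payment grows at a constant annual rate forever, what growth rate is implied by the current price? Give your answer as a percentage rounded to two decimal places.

4.15%

P = D₁/(r−g) ⇒ g = r − D₁/P = 0.113 − €1,570.00/€21,968.90 = 0.041535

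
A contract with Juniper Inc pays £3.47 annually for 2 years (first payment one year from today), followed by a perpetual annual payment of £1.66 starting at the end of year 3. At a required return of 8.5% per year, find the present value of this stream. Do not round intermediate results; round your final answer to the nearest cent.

£22.74

PV of 2-year annuity: £3.47 × [1 − (1+0.085)^−2] / 0.085 = 6.14577
Perpetuity value at year 2: £1.66 / 0.085 = 19.52941
PV of perpetuity: 19.52941 / (1+0.085)^2 = 16.58936
Total PV = 6.14577 + 16.58936 = 22.73513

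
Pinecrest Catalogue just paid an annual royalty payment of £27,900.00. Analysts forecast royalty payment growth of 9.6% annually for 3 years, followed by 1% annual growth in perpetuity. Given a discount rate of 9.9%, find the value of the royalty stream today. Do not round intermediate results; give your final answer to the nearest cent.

D_1 = 30578.40000
D_2 = 33513.92640
D_3 = 36731.26333
Terminal value at year 3: TV = D_3×(1+g_2)/(r−g_2) = 37098.57597/0.089 = 416837.93222
P_0 = D_1/(1+r)^1 + D_2/(1+r)^2 + D_3/(1+r)^3 + TV/(1+r)^3
    = 27823.83985 + 27747.88761 + 27672.14269 + 314032.18110 = 397276.05126

£397276.05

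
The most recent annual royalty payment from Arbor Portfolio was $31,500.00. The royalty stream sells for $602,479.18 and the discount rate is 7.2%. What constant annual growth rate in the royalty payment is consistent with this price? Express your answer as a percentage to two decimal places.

1.87%

P = D₀(1+g)/(r−g) ⇒ P(r−g) = D₀(1+g) ⇒ g(P+D₀) = P·r − D₀
g = (P·r − D₀)/(P + D₀) = ($602,479.18×0.072 − $31,500.00) / ($602,479.18 + $31,500.00) = 0.018736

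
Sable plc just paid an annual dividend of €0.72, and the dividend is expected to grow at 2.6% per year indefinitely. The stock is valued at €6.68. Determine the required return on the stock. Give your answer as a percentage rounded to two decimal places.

D₁ = €0.72 × 1.026 = €0.7387
P = D₁/(r − g) ⇒ r = D₁/P + g = €0.7387/€6.68 + 0.026 = 0.110587 + 0.026 = 0.136587

13.66%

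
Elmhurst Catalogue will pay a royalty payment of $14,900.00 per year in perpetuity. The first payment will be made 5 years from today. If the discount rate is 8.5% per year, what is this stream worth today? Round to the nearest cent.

$126487.73

Value at end of year 4: C / r = $14,900.00 / 0.085 = $175,294.1176
Discount to today: PV = $175,294.1176 / (1 + 0.085)^4 = $175,294.1176 / 1.385859 = $126,487.73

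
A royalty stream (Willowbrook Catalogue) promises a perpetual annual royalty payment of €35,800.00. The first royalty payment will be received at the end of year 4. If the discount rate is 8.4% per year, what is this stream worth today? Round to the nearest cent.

Value at end of year 3: C / r = €35,800.00 / 0.084 = €426,190.4762
Discount to today: PV = €426,190.4762 / (1 + 0.084)^3 = €426,190.4762 / 1.273761 = €334,592.26

€334592.26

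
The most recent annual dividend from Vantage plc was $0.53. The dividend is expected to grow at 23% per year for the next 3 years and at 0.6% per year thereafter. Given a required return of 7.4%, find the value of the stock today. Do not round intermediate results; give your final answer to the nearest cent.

$13.88

D_1 = 0.65190
D_2 = 0.80184
D_3 = 0.98626
Terminal value at year 3: TV = D_3×(1+g_2)/(r−g_2) = 0.99218/0.068 = 14.59084
P_0 = D_1/(1+r)^1 + D_2/(1+r)^2 + D_3/(1+r)^3 + TV/(1+r)^3
    = 0.60698 + 0.69515 + 0.79612 + 11.77789 = 13.87614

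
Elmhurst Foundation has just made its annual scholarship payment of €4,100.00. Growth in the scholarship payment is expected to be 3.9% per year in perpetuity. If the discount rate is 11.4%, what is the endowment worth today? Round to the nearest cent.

€56798.67

D₁ = D₀ × (1 + g) = €4,100.00 × 1.039 = €4,259.9000
Growing perpetuity: P = D₁ / (r − g) = €4,259.9000 / (0.114 − 0.039) = €56,798.67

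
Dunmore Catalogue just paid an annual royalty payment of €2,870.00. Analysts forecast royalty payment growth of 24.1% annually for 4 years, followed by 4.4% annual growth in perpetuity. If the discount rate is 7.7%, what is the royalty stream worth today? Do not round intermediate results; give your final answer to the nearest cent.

€176631.65

D_1 = 3561.67000
D_2 = 4420.03247
D_3 = 5485.26030
D_4 = 6807.20803
Terminal value at year 4: TV = D_4×(1+g_2)/(r−g_2) = 7106.72518/0.033 = 215355.30847
P_0 = D_1/(1+r)^1 + D_2/(1+r)^2 + D_3/(1+r)^3 + D_4/(1+r)^4 + TV/(1+r)^4
    = 3307.02878 + 3810.60605 + 4390.86547 + 5059.48380 + 160063.66926 = 176631.65337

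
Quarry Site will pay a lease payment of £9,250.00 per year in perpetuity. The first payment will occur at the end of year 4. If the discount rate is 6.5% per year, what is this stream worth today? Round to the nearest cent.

Value at end of year 3: C / r = £9,250.00 / 0.065 = £142,307.6923
Discount to today: PV = £142,307.6923 / (1 + 0.065)^3 = £142,307.6923 / 1.207950 = £117,809.29

£117809.29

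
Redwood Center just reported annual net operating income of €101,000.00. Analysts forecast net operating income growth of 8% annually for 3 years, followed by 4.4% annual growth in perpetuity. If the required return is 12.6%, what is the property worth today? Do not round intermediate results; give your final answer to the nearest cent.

D_1 = 109080.00000
D_2 = 117806.40000
D_3 = 127230.91200
Terminal value at year 3: TV = D_3×(1+g_2)/(r−g_2) = 132829.07213/0.082 = 1619866.73327
P_0 = D_1/(1+r)^1 + D_2/(1+r)^2 + D_3/(1+r)^3 + TV/(1+r)^3
    = 96873.88988 + 92916.34198 + 89120.47010 + 1134655.74130 = 1413566.44325

€1413566.44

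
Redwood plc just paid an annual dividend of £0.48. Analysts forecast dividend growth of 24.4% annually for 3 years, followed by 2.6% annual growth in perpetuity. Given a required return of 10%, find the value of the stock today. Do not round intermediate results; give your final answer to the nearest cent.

£11.48

D_1 = 0.59712
D_2 = 0.74282
D_3 = 0.92406
Terminal value at year 3: TV = D_3×(1+g_2)/(r−g_2) = 0.94809/0.074 = 12.81203
P_0 = D_1/(1+r)^1 + D_2/(1+r)^2 + D_3/(1+r)^3 + TV/(1+r)^3
    = 0.54284 + 0.61390 + 0.69426 + 9.62587 = 11.47687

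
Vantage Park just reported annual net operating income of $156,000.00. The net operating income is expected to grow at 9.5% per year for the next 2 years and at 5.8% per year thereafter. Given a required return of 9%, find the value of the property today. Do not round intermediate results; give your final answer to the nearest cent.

$5519327.41

D_1 = 170820.00000
D_2 = 187047.90000
Terminal value at year 2: TV = D_2×(1+g_2)/(r−g_2) = 197896.67820/0.032 = 6184271.19375
P_0 = D_1/(1+r)^1 + D_2/(1+r)^2 + TV/(1+r)^2
    = 156715.59633 + 157434.47521 + 5205177.33671 = 5519327.40826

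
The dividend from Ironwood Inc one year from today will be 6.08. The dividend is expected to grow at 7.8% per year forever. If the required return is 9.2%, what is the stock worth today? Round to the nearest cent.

Growing perpetuity: P = D₁ / (r − g) = 6.0800 / (0.092 − 0.078) = 434.29

434.29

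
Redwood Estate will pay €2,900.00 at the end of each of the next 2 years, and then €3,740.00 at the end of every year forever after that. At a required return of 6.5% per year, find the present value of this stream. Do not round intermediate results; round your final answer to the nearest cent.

€56009.14

PV of 2-year annuity: €2,900.00 × [1 − (1+0.065)^−2] / 0.065 = 5279.81661
Perpetuity value at year 2: €3,740.00 / 0.065 = 57538.46154
PV of perpetuity: 57538.46154 / (1+0.065)^2 = 50729.31873
Total PV = 5279.81661 + 50729.31873 = 56009.13535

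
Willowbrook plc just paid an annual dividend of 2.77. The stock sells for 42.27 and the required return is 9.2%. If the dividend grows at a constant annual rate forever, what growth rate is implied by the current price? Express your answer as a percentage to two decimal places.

P = D₀(1+g)/(r−g) ⇒ P(r−g) = D₀(1+g) ⇒ g(P+D₀) = P·r − D₀
g = (P·r − D₀)/(P + D₀) = (42.27×0.092 − 2.77) / (42.27 + 2.77) = 0.024841

2.48%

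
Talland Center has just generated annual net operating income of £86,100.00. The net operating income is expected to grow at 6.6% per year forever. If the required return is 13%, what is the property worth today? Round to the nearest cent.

£1434103.13

D₁ = D₀ × (1 + g) = £86,100.00 × 1.066 = £91,782.6000
Growing perpetuity: P = D₁ / (r − g) = £91,782.6000 / (0.13 − 0.066) = £1,434,103.13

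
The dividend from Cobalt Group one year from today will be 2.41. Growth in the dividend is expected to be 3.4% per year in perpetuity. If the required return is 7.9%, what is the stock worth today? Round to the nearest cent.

53.56

Growing perpetuity: P = D₁ / (r − g) = 2.4100 / (0.079 − 0.034) = 53.56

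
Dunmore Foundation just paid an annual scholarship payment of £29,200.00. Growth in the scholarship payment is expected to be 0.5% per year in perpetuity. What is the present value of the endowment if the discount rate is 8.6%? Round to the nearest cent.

£362296.30

D₁ = D₀ × (1 + g) = £29,200.00 × 1.005 = £29,346.0000
Growing perpetuity: P = D₁ / (r − g) = £29,346.0000 / (0.086 − 0.005) = £362,296.30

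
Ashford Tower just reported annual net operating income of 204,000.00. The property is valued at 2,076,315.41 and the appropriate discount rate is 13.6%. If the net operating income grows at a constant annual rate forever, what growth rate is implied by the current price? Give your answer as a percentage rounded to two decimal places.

3.44%

P = D₀(1+g)/(r−g) ⇒ P(r−g) = D₀(1+g) ⇒ g(P+D₀) = P·r − D₀
g = (P·r − D₀)/(P + D₀) = (2,076,315.41×0.136 − 204,000.00) / (2,076,315.41 + 204,000.00) = 0.034372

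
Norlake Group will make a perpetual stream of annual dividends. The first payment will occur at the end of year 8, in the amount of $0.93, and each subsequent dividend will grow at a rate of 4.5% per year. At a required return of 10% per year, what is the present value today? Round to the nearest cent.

Value at end of year 7: C₁ / (r − g) = $0.93 / (0.1 − 0.045) = $16.9091
Discount to today: PV = $16.9091 / (1 + 0.1)^7 = $16.9091 / 1.948717 = $8.68

$8.68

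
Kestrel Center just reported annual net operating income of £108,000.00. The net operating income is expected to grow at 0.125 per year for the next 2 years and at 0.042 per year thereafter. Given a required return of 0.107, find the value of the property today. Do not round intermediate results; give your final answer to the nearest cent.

£2009380.86

D_1 = 121500.00000
D_2 = 136687.50000
Terminal value at year 2: TV = D_2×(1+g_2)/(r−g_2) = 142428.37500/0.065 = 2191205.76923
P_0 = D_1/(1+r)^1 + D_2/(1+r)^2 + TV/(1+r)^2
    = 109756.09756 + 111540.74955 + 1788084.01592 = 2009380.86304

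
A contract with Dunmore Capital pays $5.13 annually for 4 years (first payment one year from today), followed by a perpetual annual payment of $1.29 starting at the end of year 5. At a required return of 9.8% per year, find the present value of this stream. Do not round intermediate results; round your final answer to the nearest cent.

PV of 4-year annuity: $5.13 × [1 − (1+0.098)^−4] / 0.098 = 16.33206
Perpetuity value at year 4: $1.29 / 0.098 = 13.16327
PV of perpetuity: 13.16327 / (1+0.098)^4 = 9.05637
Total PV = 16.33206 + 9.05637 = 25.38843

$25.39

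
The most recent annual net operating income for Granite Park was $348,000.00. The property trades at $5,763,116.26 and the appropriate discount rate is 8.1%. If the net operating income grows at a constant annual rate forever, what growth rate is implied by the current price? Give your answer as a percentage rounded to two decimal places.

P = D₀(1+g)/(r−g) ⇒ P(r−g) = D₀(1+g) ⇒ g(P+D₀) = P·r − D₀
g = (P·r − D₀)/(P + D₀) = ($5,763,116.26×0.081 − $348,000.00) / ($5,763,116.26 + $348,000.00) = 0.019442

1.94%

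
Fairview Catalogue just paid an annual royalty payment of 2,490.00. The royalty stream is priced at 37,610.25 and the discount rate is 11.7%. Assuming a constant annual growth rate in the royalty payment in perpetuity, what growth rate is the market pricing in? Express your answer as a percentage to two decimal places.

4.76%

P = D₀(1+g)/(r−g) ⇒ P(r−g) = D₀(1+g) ⇒ g(P+D₀) = P·r − D₀
g = (P·r − D₀)/(P + D₀) = (37,610.25×0.117 − 2,490.00) / (37,610.25 + 2,490.00) = 0.047641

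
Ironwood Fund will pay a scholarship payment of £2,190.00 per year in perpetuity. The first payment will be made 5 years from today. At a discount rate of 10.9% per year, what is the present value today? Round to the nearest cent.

Value at end of year 4: C / r = £2,190.00 / 0.109 = £20,091.7431
Discount to today: PV = £20,091.7431 / (1 + 0.109)^4 = £20,091.7431 / 1.512607 = £13,282.86

£13282.86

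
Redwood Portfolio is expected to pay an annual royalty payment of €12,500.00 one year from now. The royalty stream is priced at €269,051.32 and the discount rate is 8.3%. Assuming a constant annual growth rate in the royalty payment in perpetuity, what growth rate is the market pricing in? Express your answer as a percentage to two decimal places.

3.65%

P = D₁/(r−g) ⇒ g = r − D₁/P = 0.083 − €12,500.00/€269,051.32 = 0.036540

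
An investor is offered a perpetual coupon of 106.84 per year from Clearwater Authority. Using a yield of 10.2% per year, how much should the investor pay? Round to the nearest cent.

1047.45

Level perpetuity: PV = C / r = 106.84 / 0.102 = 1,047.45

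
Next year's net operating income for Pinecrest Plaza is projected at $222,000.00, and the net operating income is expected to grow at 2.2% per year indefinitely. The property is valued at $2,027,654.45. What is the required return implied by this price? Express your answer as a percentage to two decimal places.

13.15%

P = D₁/(r − g) ⇒ r = D₁/P + g = $222,000.0000/$2,027,654.45 + 0.022 = 0.109486 + 0.022 = 0.131486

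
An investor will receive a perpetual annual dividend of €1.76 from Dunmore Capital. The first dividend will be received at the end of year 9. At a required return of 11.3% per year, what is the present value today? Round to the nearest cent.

€6.61

Value at end of year 8: C / r = €1.76 / 0.113 = €15.5752
Discount to today: PV = €15.5752 / (1 + 0.113)^8 = €15.5752 / 2.354840 = €6.61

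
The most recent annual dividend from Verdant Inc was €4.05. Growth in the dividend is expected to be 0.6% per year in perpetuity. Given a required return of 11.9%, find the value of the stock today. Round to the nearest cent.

D₁ = D₀ × (1 + g) = €4.05 × 1.006 = €4.0743
Growing perpetuity: P = D₁ / (r − g) = €4.0743 / (0.119 − 0.006) = €36.06

€36.06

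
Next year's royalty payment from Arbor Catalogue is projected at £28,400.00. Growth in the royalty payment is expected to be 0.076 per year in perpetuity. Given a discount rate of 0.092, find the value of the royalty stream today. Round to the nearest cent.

Growing perpetuity: P = D₁ / (r − g) = £28,400.0000 / (0.092 − 0.076) = £1,775,000.00

£1775000.00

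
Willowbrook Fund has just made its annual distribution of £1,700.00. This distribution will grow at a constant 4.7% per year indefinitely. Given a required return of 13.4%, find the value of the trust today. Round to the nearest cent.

D₁ = D₀ × (1 + g) = £1,700.00 × 1.047 = £1,779.9000
Growing perpetuity: P = D₁ / (r − g) = £1,779.9000 / (0.134 − 0.047) = £20,458.62

£20458.62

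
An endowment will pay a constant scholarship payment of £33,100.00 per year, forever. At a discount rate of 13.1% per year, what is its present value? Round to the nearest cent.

Level perpetuity: PV = C / r = £33,100.00 / 0.131 = £252,671.76

£252671.76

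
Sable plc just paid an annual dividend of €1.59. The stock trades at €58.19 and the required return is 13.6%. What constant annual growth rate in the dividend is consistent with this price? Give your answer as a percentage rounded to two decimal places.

10.58%

P = D₀(1+g)/(r−g) ⇒ P(r−g) = D₀(1+g) ⇒ g(P+D₀) = P·r − D₀
g = (P·r − D₀)/(P + D₀) = (€58.19×0.136 − €1.59) / (€58.19 + €1.59) = 0.105785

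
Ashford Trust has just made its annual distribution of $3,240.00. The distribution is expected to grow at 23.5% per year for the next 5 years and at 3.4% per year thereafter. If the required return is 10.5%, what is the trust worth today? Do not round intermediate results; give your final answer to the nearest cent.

D_1 = 4001.40000
D_2 = 4941.72900
D_3 = 6103.03532
D_4 = 7537.24861
D_5 = 9308.50204
Terminal value at year 5: TV = D_5×(1+g_2)/(r−g_2) = 9624.99111/0.071 = 135563.25504
P_0 = D_1/(1+r)^1 + D_2/(1+r)^2 + D_3/(1+r)^3 + D_4/(1+r)^4 + D_5/(1+r)^5 + TV/(1+r)^5
    = 3621.17647 + 4047.19723 + 4523.33808 + 5055.49550 + 5650.25968 + 82286.88043 = 105184.34740

$105184.35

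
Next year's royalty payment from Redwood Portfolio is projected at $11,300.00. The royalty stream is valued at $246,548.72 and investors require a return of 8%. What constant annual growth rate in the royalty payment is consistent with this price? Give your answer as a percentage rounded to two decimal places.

3.42%

P = D₁/(r−g) ⇒ g = r − D₁/P = 0.08 − $11,300.00/$246,548.72 = 0.034167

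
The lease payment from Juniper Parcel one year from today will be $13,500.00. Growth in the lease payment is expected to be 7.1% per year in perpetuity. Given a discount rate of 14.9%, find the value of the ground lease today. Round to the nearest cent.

Growing perpetuity: P = D₁ / (r − g) = $13,500.0000 / (0.149 − 0.071) = $173,076.92

$173076.92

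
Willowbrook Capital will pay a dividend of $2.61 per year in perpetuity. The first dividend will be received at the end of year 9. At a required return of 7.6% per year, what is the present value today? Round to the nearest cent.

$19.11

Value at end of year 8: C / r = $2.61 / 0.076 = $34.3421
Discount to today: PV = $34.3421 / (1 + 0.076)^8 = $34.3421 / 1.796794 = $19.11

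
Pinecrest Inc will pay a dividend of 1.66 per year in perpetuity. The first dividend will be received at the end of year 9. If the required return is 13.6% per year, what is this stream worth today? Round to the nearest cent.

4.40

Value at end of year 8: C / r = 1.66 / 0.136 = 12.2059
Discount to today: PV = 12.2059 / (1 + 0.136)^8 = 12.2059 / 2.773490 = 4.40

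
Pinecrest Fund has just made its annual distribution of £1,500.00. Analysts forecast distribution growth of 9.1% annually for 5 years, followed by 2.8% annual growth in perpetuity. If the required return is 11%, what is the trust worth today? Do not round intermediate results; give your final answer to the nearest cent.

£24373.16

D_1 = 1636.50000
D_2 = 1785.42150
D_3 = 1947.89486
D_4 = 2125.15329
D_5 = 2318.54224
Terminal value at year 5: TV = D_5×(1+g_2)/(r−g_2) = 2383.46142/0.082 = 29066.60269
P_0 = D_1/(1+r)^1 + D_2/(1+r)^2 + D_3/(1+r)^3 + D_4/(1+r)^4 + D_5/(1+r)^5 + TV/(1+r)^5
    = 1474.32432 + 1449.08814 + 1424.28393 + 1399.90430 + 1375.94197 + 17249.61397 = 24373.15663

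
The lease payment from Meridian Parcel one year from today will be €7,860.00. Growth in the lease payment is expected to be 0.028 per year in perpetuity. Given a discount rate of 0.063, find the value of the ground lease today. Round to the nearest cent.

€224571.43

Growing perpetuity: P = D₁ / (r − g) = €7,860.0000 / (0.063 − 0.028) = €224,571.43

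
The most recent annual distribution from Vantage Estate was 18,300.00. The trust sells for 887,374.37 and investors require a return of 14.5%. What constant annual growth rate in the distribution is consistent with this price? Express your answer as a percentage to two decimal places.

12.19%

P = D₀(1+g)/(r−g) ⇒ P(r−g) = D₀(1+g) ⇒ g(P+D₀) = P·r − D₀
g = (P·r − D₀)/(P + D₀) = (887,374.37×0.145 − 18,300.00) / (887,374.37 + 18,300.00) = 0.121864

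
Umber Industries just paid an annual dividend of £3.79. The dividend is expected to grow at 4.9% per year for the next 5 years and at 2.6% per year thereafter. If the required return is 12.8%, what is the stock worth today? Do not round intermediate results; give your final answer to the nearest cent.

£41.84

D_1 = 3.97571
D_2 = 4.17052
D_3 = 4.37488
D_4 = 4.58924
D_5 = 4.81412
Terminal value at year 5: TV = D_5×(1+g_2)/(r−g_2) = 4.93928/0.102 = 48.42435
P_0 = D_1/(1+r)^1 + D_2/(1+r)^2 + D_3/(1+r)^3 + D_4/(1+r)^4 + D_5/(1+r)^5 + TV/(1+r)^5
    = 3.52457 + 3.27772 + 3.04816 + 2.83468 + 2.63616 + 26.51663 = 41.83792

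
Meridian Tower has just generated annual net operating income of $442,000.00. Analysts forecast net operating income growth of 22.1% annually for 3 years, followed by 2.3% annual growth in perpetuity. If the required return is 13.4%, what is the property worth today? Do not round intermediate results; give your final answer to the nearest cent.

$6624970.10

D_1 = 539682.00000
D_2 = 658951.72200
D_3 = 804580.05256
Terminal value at year 3: TV = D_3×(1+g_2)/(r−g_2) = 823085.39377/0.111 = 7415183.72767
P_0 = D_1/(1+r)^1 + D_2/(1+r)^2 + D_3/(1+r)^3 + TV/(1+r)^3
    = 475910.05291 + 512421.67073 + 551734.44441 + 5084903.93358 = 6624970.10162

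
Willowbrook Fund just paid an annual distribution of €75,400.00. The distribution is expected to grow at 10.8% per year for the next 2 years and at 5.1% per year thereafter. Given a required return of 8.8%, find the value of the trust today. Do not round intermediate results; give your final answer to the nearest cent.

D_1 = 83543.20000
D_2 = 92565.86560
Terminal value at year 2: TV = D_2×(1+g_2)/(r−g_2) = 97286.72475/0.037 = 2629370.93907
P_0 = D_1/(1+r)^1 + D_2/(1+r)^2 + TV/(1+r)^2
    = 76786.02941 + 78197.53731 + 2221232.74886 = 2376216.31558

€2376216.32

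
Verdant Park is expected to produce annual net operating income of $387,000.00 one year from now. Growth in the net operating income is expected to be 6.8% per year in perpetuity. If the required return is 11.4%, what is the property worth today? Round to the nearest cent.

$8413043.48

Growing perpetuity: P = D₁ / (r − g) = $387,000.0000 / (0.114 − 0.068) = $8,413,043.48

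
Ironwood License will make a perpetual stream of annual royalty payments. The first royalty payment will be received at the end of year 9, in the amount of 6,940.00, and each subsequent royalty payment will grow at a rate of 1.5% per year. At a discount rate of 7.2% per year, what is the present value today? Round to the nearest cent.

69811.40

Value at end of year 8: C₁ / (r − g) = 6,940.00 / (0.072 − 0.015) = 121,754.3860
Discount to today: PV = 121,754.3860 / (1 + 0.072)^8 = 121,754.3860 / 1.744047 = 69,811.40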